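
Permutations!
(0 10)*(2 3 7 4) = (0 10)(2 3 7 4) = [10, 1, 3, 7, 2, 5, 6, 4, 8, 9, 0]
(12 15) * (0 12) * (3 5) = (0 12 15)(3 5) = [12, 1, 2, 5, 4, 3, 6, 7, 8, 9, 10, 11, 15, 13, 14, 0]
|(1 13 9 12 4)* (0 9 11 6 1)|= 4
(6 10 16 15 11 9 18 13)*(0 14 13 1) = (0 14 13 6 10 16 15 11 9 18 1) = [14, 0, 2, 3, 4, 5, 10, 7, 8, 18, 16, 9, 12, 6, 13, 11, 15, 17, 1]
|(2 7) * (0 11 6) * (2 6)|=|(0 11 2 7 6)|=5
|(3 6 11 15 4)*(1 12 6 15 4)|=|(1 12 6 11 4 3 15)|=7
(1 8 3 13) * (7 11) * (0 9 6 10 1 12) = [9, 8, 2, 13, 4, 5, 10, 11, 3, 6, 1, 7, 0, 12] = (0 9 6 10 1 8 3 13 12)(7 11)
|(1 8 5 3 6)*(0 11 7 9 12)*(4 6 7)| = 11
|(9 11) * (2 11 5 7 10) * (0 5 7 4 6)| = 20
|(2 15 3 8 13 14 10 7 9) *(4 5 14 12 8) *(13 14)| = 12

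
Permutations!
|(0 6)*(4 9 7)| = |(0 6)(4 9 7)| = 6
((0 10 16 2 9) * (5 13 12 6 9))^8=((0 10 16 2 5 13 12 6 9))^8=(0 9 6 12 13 5 2 16 10)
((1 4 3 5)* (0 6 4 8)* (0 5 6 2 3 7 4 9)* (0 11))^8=((0 2 3 6 9 11)(1 8 5)(4 7))^8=(0 3 9)(1 5 8)(2 6 11)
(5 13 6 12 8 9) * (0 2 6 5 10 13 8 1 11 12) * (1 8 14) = (0 2 6)(1 11 12 8 9 10 13 5 14) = [2, 11, 6, 3, 4, 14, 0, 7, 9, 10, 13, 12, 8, 5, 1]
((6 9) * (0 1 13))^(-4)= (0 13 1)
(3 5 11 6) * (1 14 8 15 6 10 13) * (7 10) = (1 14 8 15 6 3 5 11 7 10 13) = [0, 14, 2, 5, 4, 11, 3, 10, 15, 9, 13, 7, 12, 1, 8, 6]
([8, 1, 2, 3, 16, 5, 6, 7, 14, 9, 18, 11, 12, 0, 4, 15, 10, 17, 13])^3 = [4, 1, 2, 3, 18, 5, 6, 7, 16, 9, 0, 11, 12, 14, 10, 15, 13, 17, 8]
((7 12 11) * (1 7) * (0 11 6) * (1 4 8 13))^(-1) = ((0 11 4 8 13 1 7 12 6))^(-1) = (0 6 12 7 1 13 8 4 11)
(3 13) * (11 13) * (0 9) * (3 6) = (0 9)(3 11 13 6) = [9, 1, 2, 11, 4, 5, 3, 7, 8, 0, 10, 13, 12, 6]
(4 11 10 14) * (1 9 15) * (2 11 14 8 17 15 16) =(1 9 16 2 11 10 8 17 15)(4 14) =[0, 9, 11, 3, 14, 5, 6, 7, 17, 16, 8, 10, 12, 13, 4, 1, 2, 15]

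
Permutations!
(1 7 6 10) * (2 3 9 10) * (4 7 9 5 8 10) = (1 9 4 7 6 2 3 5 8 10) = [0, 9, 3, 5, 7, 8, 2, 6, 10, 4, 1]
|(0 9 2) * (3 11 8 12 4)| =15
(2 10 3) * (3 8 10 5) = (2 5 3)(8 10) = [0, 1, 5, 2, 4, 3, 6, 7, 10, 9, 8]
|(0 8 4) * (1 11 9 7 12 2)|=6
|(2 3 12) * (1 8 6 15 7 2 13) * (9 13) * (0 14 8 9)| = |(0 14 8 6 15 7 2 3 12)(1 9 13)| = 9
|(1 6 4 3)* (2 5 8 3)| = 7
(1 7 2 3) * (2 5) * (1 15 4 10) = (1 7 5 2 3 15 4 10) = [0, 7, 3, 15, 10, 2, 6, 5, 8, 9, 1, 11, 12, 13, 14, 4]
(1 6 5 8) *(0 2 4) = (0 2 4)(1 6 5 8) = [2, 6, 4, 3, 0, 8, 5, 7, 1]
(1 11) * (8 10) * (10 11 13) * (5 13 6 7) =(1 6 7 5 13 10 8 11) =[0, 6, 2, 3, 4, 13, 7, 5, 11, 9, 8, 1, 12, 10]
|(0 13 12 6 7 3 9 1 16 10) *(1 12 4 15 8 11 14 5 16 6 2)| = 70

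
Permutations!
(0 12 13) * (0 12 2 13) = (0 2 13 12) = [2, 1, 13, 3, 4, 5, 6, 7, 8, 9, 10, 11, 0, 12]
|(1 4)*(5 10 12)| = 6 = |(1 4)(5 10 12)|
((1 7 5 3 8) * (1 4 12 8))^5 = (1 7 5 3)(4 8 12)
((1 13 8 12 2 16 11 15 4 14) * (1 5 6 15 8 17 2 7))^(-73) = ((1 13 17 2 16 11 8 12 7)(4 14 5 6 15))^(-73) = (1 7 12 8 11 16 2 17 13)(4 5 15 14 6)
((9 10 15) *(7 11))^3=(15)(7 11)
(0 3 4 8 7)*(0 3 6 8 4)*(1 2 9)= (0 6 8 7 3)(1 2 9)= [6, 2, 9, 0, 4, 5, 8, 3, 7, 1]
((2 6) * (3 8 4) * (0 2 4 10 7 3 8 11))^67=((0 2 6 4 8 10 7 3 11))^67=(0 8 11 4 3 6 7 2 10)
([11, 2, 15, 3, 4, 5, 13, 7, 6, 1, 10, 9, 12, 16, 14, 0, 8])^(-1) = (0 15 2 1 9 11)(6 8 16 13)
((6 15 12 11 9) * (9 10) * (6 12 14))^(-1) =((6 15 14)(9 12 11 10))^(-1) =(6 14 15)(9 10 11 12)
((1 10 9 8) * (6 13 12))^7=(1 8 9 10)(6 13 12)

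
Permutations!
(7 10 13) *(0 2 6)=(0 2 6)(7 10 13)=[2, 1, 6, 3, 4, 5, 0, 10, 8, 9, 13, 11, 12, 7]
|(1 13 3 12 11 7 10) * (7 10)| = 6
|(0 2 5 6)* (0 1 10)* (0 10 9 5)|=4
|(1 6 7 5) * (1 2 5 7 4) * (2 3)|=3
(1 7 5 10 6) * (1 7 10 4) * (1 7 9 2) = (1 10 6 9 2)(4 7 5) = [0, 10, 1, 3, 7, 4, 9, 5, 8, 2, 6]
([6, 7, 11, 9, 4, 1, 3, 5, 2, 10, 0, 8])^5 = [0, 5, 8, 3, 4, 7, 6, 1, 11, 9, 10, 2]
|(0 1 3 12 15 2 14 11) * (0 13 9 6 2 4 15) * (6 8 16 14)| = 12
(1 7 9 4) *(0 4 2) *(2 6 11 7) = (0 4 1 2)(6 11 7 9) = [4, 2, 0, 3, 1, 5, 11, 9, 8, 6, 10, 7]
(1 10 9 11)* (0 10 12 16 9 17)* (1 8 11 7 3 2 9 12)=(0 10 17)(2 9 7 3)(8 11)(12 16)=[10, 1, 9, 2, 4, 5, 6, 3, 11, 7, 17, 8, 16, 13, 14, 15, 12, 0]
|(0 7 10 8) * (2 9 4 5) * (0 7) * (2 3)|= |(2 9 4 5 3)(7 10 8)|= 15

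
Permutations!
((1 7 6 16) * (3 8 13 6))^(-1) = ((1 7 3 8 13 6 16))^(-1) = (1 16 6 13 8 3 7)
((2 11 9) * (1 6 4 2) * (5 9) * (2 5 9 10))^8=((1 6 4 5 10 2 11 9))^8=(11)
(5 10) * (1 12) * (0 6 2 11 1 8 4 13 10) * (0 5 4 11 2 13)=(0 6 13 10 4)(1 12 8 11)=[6, 12, 2, 3, 0, 5, 13, 7, 11, 9, 4, 1, 8, 10]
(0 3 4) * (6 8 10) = (0 3 4)(6 8 10) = [3, 1, 2, 4, 0, 5, 8, 7, 10, 9, 6]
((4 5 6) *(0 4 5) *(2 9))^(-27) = (0 4)(2 9)(5 6)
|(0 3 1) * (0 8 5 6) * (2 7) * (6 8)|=|(0 3 1 6)(2 7)(5 8)|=4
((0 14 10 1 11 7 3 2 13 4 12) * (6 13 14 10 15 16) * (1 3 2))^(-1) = ((0 10 3 1 11 7 2 14 15 16 6 13 4 12))^(-1) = (0 12 4 13 6 16 15 14 2 7 11 1 3 10)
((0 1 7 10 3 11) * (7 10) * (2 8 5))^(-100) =(11)(2 5 8)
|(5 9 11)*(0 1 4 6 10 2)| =6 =|(0 1 4 6 10 2)(5 9 11)|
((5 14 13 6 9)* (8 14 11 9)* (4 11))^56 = ((4 11 9 5)(6 8 14 13))^56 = (14)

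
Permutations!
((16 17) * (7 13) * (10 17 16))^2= ((7 13)(10 17))^2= (17)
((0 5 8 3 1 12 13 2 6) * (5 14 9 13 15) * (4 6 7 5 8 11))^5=(15)(0 7)(2 6)(4 13)(5 14)(9 11)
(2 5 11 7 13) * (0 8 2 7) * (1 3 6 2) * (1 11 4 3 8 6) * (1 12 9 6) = (0 1 8 11)(2 5 4 3 12 9 6)(7 13) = [1, 8, 5, 12, 3, 4, 2, 13, 11, 6, 10, 0, 9, 7]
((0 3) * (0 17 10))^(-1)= ((0 3 17 10))^(-1)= (0 10 17 3)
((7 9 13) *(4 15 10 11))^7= (4 11 10 15)(7 9 13)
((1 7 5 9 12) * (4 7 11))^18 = ((1 11 4 7 5 9 12))^18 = (1 5 11 9 4 12 7)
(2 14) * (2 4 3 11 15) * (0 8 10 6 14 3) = (0 8 10 6 14 4)(2 3 11 15) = [8, 1, 3, 11, 0, 5, 14, 7, 10, 9, 6, 15, 12, 13, 4, 2]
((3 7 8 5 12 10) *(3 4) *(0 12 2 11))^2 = ((0 12 10 4 3 7 8 5 2 11))^2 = (0 10 3 8 2)(4 7 5 11 12)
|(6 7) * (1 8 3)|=|(1 8 3)(6 7)|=6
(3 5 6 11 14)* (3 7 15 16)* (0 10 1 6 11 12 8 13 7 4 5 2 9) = (0 10 1 6 12 8 13 7 15 16 3 2 9)(4 5 11 14) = [10, 6, 9, 2, 5, 11, 12, 15, 13, 0, 1, 14, 8, 7, 4, 16, 3]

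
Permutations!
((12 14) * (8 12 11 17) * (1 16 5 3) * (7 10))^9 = ((1 16 5 3)(7 10)(8 12 14 11 17))^9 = (1 16 5 3)(7 10)(8 17 11 14 12)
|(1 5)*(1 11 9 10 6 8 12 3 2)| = |(1 5 11 9 10 6 8 12 3 2)| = 10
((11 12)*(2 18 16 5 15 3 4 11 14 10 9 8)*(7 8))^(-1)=((2 18 16 5 15 3 4 11 12 14 10 9 7 8))^(-1)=(2 8 7 9 10 14 12 11 4 3 15 5 16 18)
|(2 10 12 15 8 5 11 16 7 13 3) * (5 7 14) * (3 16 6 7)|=42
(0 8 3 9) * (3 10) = (0 8 10 3 9) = [8, 1, 2, 9, 4, 5, 6, 7, 10, 0, 3]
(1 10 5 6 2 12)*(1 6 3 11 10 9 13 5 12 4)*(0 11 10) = (0 11)(1 9 13 5 3 10 12 6 2 4) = [11, 9, 4, 10, 1, 3, 2, 7, 8, 13, 12, 0, 6, 5]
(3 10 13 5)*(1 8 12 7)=(1 8 12 7)(3 10 13 5)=[0, 8, 2, 10, 4, 3, 6, 1, 12, 9, 13, 11, 7, 5]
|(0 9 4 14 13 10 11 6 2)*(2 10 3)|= 21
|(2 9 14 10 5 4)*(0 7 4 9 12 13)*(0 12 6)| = |(0 7 4 2 6)(5 9 14 10)(12 13)| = 20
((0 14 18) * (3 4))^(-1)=((0 14 18)(3 4))^(-1)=(0 18 14)(3 4)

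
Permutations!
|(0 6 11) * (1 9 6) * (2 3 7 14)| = 20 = |(0 1 9 6 11)(2 3 7 14)|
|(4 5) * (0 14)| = |(0 14)(4 5)| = 2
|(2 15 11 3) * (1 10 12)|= 12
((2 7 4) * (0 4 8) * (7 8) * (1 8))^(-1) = (0 8 1 2 4)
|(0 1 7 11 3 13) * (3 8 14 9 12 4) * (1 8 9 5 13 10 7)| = 35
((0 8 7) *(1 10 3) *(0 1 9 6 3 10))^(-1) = ((10)(0 8 7 1)(3 9 6))^(-1) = (10)(0 1 7 8)(3 6 9)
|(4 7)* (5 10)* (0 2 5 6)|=10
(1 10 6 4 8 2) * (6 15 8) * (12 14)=(1 10 15 8 2)(4 6)(12 14)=[0, 10, 1, 3, 6, 5, 4, 7, 2, 9, 15, 11, 14, 13, 12, 8]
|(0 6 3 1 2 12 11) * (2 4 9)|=|(0 6 3 1 4 9 2 12 11)|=9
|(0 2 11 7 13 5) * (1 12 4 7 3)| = 10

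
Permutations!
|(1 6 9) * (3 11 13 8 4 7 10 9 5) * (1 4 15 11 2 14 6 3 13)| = |(1 3 2 14 6 5 13 8 15 11)(4 7 10 9)| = 20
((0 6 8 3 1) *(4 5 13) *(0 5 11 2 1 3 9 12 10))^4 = (0 12 8)(1 11 13)(2 4 5)(6 10 9)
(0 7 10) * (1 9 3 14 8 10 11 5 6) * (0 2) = (0 7 11 5 6 1 9 3 14 8 10 2) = [7, 9, 0, 14, 4, 6, 1, 11, 10, 3, 2, 5, 12, 13, 8]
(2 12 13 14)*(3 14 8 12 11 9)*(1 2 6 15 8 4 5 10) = (1 2 11 9 3 14 6 15 8 12 13 4 5 10) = [0, 2, 11, 14, 5, 10, 15, 7, 12, 3, 1, 9, 13, 4, 6, 8]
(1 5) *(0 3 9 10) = [3, 5, 2, 9, 4, 1, 6, 7, 8, 10, 0] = (0 3 9 10)(1 5)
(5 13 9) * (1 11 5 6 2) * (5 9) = (1 11 9 6 2)(5 13) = [0, 11, 1, 3, 4, 13, 2, 7, 8, 6, 10, 9, 12, 5]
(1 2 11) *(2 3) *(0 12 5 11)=(0 12 5 11 1 3 2)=[12, 3, 0, 2, 4, 11, 6, 7, 8, 9, 10, 1, 5]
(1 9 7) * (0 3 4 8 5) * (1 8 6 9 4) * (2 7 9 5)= [3, 4, 7, 1, 6, 0, 5, 8, 2, 9]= (9)(0 3 1 4 6 5)(2 7 8)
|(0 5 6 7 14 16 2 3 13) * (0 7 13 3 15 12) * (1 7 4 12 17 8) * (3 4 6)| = 40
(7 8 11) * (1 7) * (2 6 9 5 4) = (1 7 8 11)(2 6 9 5 4) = [0, 7, 6, 3, 2, 4, 9, 8, 11, 5, 10, 1]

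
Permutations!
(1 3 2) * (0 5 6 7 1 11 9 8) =[5, 3, 11, 2, 4, 6, 7, 1, 0, 8, 10, 9] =(0 5 6 7 1 3 2 11 9 8)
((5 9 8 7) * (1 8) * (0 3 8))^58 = (0 8 5 1 3 7 9) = ((0 3 8 7 5 9 1))^58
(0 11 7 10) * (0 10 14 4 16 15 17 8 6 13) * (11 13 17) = (0 13)(4 16 15 11 7 14)(6 17 8) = [13, 1, 2, 3, 16, 5, 17, 14, 6, 9, 10, 7, 12, 0, 4, 11, 15, 8]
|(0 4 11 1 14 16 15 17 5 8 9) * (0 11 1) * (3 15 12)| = 13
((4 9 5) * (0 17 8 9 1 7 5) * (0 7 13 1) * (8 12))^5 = ((0 17 12 8 9 7 5 4)(1 13))^5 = (0 7 12 4 9 17 5 8)(1 13)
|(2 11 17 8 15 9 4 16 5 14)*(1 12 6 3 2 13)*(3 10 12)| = |(1 3 2 11 17 8 15 9 4 16 5 14 13)(6 10 12)| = 39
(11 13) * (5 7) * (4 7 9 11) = (4 7 5 9 11 13) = [0, 1, 2, 3, 7, 9, 6, 5, 8, 11, 10, 13, 12, 4]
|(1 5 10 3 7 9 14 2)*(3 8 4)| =10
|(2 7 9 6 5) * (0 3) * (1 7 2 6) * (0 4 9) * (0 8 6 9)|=6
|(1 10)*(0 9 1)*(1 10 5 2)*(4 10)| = 12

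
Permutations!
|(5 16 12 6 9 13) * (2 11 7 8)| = 12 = |(2 11 7 8)(5 16 12 6 9 13)|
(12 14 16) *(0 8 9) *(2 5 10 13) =(0 8 9)(2 5 10 13)(12 14 16) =[8, 1, 5, 3, 4, 10, 6, 7, 9, 0, 13, 11, 14, 2, 16, 15, 12]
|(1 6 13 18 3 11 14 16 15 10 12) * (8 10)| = 12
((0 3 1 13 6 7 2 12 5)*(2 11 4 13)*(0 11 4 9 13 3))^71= ((1 2 12 5 11 9 13 6 7 4 3))^71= (1 9 3 11 4 5 7 12 6 2 13)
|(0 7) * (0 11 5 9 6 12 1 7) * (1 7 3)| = |(1 3)(5 9 6 12 7 11)| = 6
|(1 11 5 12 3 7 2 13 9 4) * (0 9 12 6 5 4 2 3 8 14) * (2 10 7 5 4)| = |(0 9 10 7 3 5 6 4 1 11 2 13 12 8 14)| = 15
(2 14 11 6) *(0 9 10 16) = [9, 1, 14, 3, 4, 5, 2, 7, 8, 10, 16, 6, 12, 13, 11, 15, 0] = (0 9 10 16)(2 14 11 6)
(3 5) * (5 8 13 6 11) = (3 8 13 6 11 5) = [0, 1, 2, 8, 4, 3, 11, 7, 13, 9, 10, 5, 12, 6]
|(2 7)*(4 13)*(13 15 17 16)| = |(2 7)(4 15 17 16 13)| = 10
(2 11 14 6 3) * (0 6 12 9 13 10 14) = (0 6 3 2 11)(9 13 10 14 12) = [6, 1, 11, 2, 4, 5, 3, 7, 8, 13, 14, 0, 9, 10, 12]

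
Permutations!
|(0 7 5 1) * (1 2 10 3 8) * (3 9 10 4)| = |(0 7 5 2 4 3 8 1)(9 10)| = 8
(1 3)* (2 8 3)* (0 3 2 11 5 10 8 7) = [3, 11, 7, 1, 4, 10, 6, 0, 2, 9, 8, 5] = (0 3 1 11 5 10 8 2 7)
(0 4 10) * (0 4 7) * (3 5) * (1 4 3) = [7, 4, 2, 5, 10, 1, 6, 0, 8, 9, 3] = (0 7)(1 4 10 3 5)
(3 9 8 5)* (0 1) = (0 1)(3 9 8 5) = [1, 0, 2, 9, 4, 3, 6, 7, 5, 8]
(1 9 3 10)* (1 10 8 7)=(10)(1 9 3 8 7)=[0, 9, 2, 8, 4, 5, 6, 1, 7, 3, 10]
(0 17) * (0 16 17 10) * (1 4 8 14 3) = (0 10)(1 4 8 14 3)(16 17) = [10, 4, 2, 1, 8, 5, 6, 7, 14, 9, 0, 11, 12, 13, 3, 15, 17, 16]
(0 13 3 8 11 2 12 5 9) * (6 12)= (0 13 3 8 11 2 6 12 5 9)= [13, 1, 6, 8, 4, 9, 12, 7, 11, 0, 10, 2, 5, 3]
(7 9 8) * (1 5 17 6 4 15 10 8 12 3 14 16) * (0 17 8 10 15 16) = (0 17 6 4 16 1 5 8 7 9 12 3 14) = [17, 5, 2, 14, 16, 8, 4, 9, 7, 12, 10, 11, 3, 13, 0, 15, 1, 6]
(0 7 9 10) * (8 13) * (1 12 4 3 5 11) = (0 7 9 10)(1 12 4 3 5 11)(8 13) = [7, 12, 2, 5, 3, 11, 6, 9, 13, 10, 0, 1, 4, 8]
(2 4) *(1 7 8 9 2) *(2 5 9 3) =(1 7 8 3 2 4)(5 9) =[0, 7, 4, 2, 1, 9, 6, 8, 3, 5]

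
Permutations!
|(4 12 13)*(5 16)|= 6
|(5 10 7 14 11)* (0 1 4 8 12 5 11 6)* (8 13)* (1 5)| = 30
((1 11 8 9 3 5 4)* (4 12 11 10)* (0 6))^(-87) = (0 6)(3 11)(5 8)(9 12) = ((0 6)(1 10 4)(3 5 12 11 8 9))^(-87)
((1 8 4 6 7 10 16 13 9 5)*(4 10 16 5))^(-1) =(1 5 10 8)(4 9 13 16 7 6)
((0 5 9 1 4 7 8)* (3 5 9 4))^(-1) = (0 8 7 4 5 3 1 9)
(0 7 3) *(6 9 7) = (0 6 9 7 3) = [6, 1, 2, 0, 4, 5, 9, 3, 8, 7]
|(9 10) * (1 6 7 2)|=4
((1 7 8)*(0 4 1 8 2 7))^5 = (8)(0 1 4)(2 7)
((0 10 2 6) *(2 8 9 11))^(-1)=((0 10 8 9 11 2 6))^(-1)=(0 6 2 11 9 8 10)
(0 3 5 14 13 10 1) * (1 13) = (0 3 5 14 1)(10 13) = [3, 0, 2, 5, 4, 14, 6, 7, 8, 9, 13, 11, 12, 10, 1]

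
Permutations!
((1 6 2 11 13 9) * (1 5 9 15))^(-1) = (1 15 13 11 2 6)(5 9)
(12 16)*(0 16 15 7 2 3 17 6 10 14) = (0 16 12 15 7 2 3 17 6 10 14) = [16, 1, 3, 17, 4, 5, 10, 2, 8, 9, 14, 11, 15, 13, 0, 7, 12, 6]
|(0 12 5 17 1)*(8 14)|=|(0 12 5 17 1)(8 14)|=10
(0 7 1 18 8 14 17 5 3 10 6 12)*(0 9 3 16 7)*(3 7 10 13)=[0, 18, 2, 13, 4, 16, 12, 1, 14, 7, 6, 11, 9, 3, 17, 15, 10, 5, 8]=(1 18 8 14 17 5 16 10 6 12 9 7)(3 13)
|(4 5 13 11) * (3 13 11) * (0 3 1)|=|(0 3 13 1)(4 5 11)|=12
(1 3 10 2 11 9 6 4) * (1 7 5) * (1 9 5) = (1 3 10 2 11 5 9 6 4 7) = [0, 3, 11, 10, 7, 9, 4, 1, 8, 6, 2, 5]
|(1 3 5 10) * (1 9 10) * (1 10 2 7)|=7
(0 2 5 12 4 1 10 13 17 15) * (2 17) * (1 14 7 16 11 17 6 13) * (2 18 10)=[6, 2, 5, 3, 14, 12, 13, 16, 8, 9, 1, 17, 4, 18, 7, 0, 11, 15, 10]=(0 6 13 18 10 1 2 5 12 4 14 7 16 11 17 15)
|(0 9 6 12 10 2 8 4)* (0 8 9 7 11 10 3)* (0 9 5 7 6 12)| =|(0 6)(2 5 7 11 10)(3 9 12)(4 8)| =30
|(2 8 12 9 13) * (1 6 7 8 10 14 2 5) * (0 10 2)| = 24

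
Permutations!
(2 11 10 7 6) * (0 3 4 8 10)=[3, 1, 11, 4, 8, 5, 2, 6, 10, 9, 7, 0]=(0 3 4 8 10 7 6 2 11)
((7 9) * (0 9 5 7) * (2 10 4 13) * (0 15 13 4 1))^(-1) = ((0 9 15 13 2 10 1)(5 7))^(-1) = (0 1 10 2 13 15 9)(5 7)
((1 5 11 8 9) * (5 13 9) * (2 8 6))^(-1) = (1 9 13)(2 6 11 5 8)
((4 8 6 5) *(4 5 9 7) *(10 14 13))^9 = (14)(4 7 9 6 8)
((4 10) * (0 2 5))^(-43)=((0 2 5)(4 10))^(-43)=(0 5 2)(4 10)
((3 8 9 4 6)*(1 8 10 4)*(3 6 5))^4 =((1 8 9)(3 10 4 5))^4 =(10)(1 8 9)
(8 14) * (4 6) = (4 6)(8 14) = [0, 1, 2, 3, 6, 5, 4, 7, 14, 9, 10, 11, 12, 13, 8]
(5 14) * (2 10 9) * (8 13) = [0, 1, 10, 3, 4, 14, 6, 7, 13, 2, 9, 11, 12, 8, 5] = (2 10 9)(5 14)(8 13)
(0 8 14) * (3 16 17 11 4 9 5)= [8, 1, 2, 16, 9, 3, 6, 7, 14, 5, 10, 4, 12, 13, 0, 15, 17, 11]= (0 8 14)(3 16 17 11 4 9 5)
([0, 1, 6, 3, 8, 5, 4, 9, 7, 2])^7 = (2 6 4 8 7 9)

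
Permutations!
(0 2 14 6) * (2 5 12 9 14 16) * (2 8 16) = (0 5 12 9 14 6)(8 16) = [5, 1, 2, 3, 4, 12, 0, 7, 16, 14, 10, 11, 9, 13, 6, 15, 8]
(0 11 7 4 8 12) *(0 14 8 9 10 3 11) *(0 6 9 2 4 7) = (0 6 9 10 3 11)(2 4)(8 12 14) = [6, 1, 4, 11, 2, 5, 9, 7, 12, 10, 3, 0, 14, 13, 8]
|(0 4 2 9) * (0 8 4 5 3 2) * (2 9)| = 6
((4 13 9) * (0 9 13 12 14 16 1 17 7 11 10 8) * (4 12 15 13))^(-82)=((0 9 12 14 16 1 17 7 11 10 8)(4 15 13))^(-82)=(0 17 9 7 12 11 14 10 16 8 1)(4 13 15)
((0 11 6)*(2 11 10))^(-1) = (0 6 11 2 10)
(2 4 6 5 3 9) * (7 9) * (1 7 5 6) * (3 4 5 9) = (1 7 3 9 2 5 4) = [0, 7, 5, 9, 1, 4, 6, 3, 8, 2]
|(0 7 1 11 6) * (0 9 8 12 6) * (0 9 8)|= |(0 7 1 11 9)(6 8 12)|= 15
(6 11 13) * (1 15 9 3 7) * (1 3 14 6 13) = [0, 15, 2, 7, 4, 5, 11, 3, 8, 14, 10, 1, 12, 13, 6, 9] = (1 15 9 14 6 11)(3 7)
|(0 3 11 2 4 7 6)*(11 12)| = 8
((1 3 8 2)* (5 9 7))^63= ((1 3 8 2)(5 9 7))^63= (9)(1 2 8 3)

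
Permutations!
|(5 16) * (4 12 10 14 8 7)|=|(4 12 10 14 8 7)(5 16)|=6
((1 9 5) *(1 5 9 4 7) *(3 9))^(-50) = (9)(1 4 7) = ((1 4 7)(3 9))^(-50)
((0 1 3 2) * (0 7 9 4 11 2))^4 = (0 1 3)(2 11 4 9 7)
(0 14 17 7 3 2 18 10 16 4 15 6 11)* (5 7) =(0 14 17 5 7 3 2 18 10 16 4 15 6 11) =[14, 1, 18, 2, 15, 7, 11, 3, 8, 9, 16, 0, 12, 13, 17, 6, 4, 5, 10]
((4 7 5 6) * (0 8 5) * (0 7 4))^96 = ((0 8 5 6))^96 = (8)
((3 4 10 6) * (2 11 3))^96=((2 11 3 4 10 6))^96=(11)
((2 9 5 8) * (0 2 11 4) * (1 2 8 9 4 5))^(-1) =(0 4 2 1 9 5 11 8)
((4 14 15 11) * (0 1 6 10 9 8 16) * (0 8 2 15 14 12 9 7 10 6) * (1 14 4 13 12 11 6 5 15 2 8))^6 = (0 9 4 16 13)(1 12 14 8 11)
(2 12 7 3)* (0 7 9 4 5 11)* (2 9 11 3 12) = (0 7 12 11)(3 9 4 5) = [7, 1, 2, 9, 5, 3, 6, 12, 8, 4, 10, 0, 11]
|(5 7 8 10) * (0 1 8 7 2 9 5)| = 12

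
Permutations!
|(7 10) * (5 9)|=|(5 9)(7 10)|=2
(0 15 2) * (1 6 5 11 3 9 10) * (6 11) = (0 15 2)(1 11 3 9 10)(5 6) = [15, 11, 0, 9, 4, 6, 5, 7, 8, 10, 1, 3, 12, 13, 14, 2]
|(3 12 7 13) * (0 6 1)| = 12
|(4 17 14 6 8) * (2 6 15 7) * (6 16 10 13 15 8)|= |(2 16 10 13 15 7)(4 17 14 8)|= 12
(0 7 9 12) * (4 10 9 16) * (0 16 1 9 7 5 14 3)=[5, 9, 2, 0, 10, 14, 6, 1, 8, 12, 7, 11, 16, 13, 3, 15, 4]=(0 5 14 3)(1 9 12 16 4 10 7)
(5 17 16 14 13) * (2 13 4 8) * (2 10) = (2 13 5 17 16 14 4 8 10) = [0, 1, 13, 3, 8, 17, 6, 7, 10, 9, 2, 11, 12, 5, 4, 15, 14, 16]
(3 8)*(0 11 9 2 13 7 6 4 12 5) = [11, 1, 13, 8, 12, 0, 4, 6, 3, 2, 10, 9, 5, 7] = (0 11 9 2 13 7 6 4 12 5)(3 8)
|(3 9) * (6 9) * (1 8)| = 6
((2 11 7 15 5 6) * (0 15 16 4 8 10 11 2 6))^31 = (0 15 5)(4 8 10 11 7 16)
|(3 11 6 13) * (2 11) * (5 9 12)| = 15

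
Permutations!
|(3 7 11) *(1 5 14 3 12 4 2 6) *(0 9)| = 10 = |(0 9)(1 5 14 3 7 11 12 4 2 6)|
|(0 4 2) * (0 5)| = 4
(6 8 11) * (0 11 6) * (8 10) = (0 11)(6 10 8) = [11, 1, 2, 3, 4, 5, 10, 7, 6, 9, 8, 0]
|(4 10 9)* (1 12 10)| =5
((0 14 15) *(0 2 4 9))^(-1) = ((0 14 15 2 4 9))^(-1) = (0 9 4 2 15 14)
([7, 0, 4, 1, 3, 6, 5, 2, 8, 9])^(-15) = [4, 2, 1, 7, 0, 6, 5, 3, 8, 9]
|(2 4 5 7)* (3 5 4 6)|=|(2 6 3 5 7)|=5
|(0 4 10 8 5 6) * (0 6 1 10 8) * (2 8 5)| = 10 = |(0 4 5 1 10)(2 8)|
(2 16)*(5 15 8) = (2 16)(5 15 8) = [0, 1, 16, 3, 4, 15, 6, 7, 5, 9, 10, 11, 12, 13, 14, 8, 2]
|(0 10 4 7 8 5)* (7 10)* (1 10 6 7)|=8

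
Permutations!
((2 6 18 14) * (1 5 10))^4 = (18)(1 5 10)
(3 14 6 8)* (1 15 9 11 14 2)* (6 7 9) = (1 15 6 8 3 2)(7 9 11 14) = [0, 15, 1, 2, 4, 5, 8, 9, 3, 11, 10, 14, 12, 13, 7, 6]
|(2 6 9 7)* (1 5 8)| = 12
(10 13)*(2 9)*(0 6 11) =[6, 1, 9, 3, 4, 5, 11, 7, 8, 2, 13, 0, 12, 10] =(0 6 11)(2 9)(10 13)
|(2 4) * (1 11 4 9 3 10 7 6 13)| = |(1 11 4 2 9 3 10 7 6 13)| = 10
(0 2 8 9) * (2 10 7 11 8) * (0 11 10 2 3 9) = [2, 1, 3, 9, 4, 5, 6, 10, 0, 11, 7, 8] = (0 2 3 9 11 8)(7 10)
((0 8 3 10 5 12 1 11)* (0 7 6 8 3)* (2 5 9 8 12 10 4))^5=((0 3 4 2 5 10 9 8)(1 11 7 6 12))^5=(12)(0 10 4 8 5 3 9 2)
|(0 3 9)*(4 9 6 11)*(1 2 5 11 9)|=20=|(0 3 6 9)(1 2 5 11 4)|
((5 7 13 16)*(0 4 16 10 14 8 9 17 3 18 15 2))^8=(0 8 4 9 16 17 5 3 7 18 13 15 10 2 14)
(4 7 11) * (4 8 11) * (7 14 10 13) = (4 14 10 13 7)(8 11) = [0, 1, 2, 3, 14, 5, 6, 4, 11, 9, 13, 8, 12, 7, 10]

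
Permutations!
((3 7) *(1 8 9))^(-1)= (1 9 8)(3 7)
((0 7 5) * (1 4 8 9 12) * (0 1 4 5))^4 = (12)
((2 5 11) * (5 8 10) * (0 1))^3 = (0 1)(2 5 8 11 10)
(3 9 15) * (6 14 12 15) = (3 9 6 14 12 15) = [0, 1, 2, 9, 4, 5, 14, 7, 8, 6, 10, 11, 15, 13, 12, 3]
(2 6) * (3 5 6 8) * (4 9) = (2 8 3 5 6)(4 9) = [0, 1, 8, 5, 9, 6, 2, 7, 3, 4]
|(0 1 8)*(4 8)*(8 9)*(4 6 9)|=5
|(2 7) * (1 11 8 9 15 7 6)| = 8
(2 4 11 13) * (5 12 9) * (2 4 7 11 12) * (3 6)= [0, 1, 7, 6, 12, 2, 3, 11, 8, 5, 10, 13, 9, 4]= (2 7 11 13 4 12 9 5)(3 6)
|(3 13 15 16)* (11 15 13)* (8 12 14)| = |(3 11 15 16)(8 12 14)| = 12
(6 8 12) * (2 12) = [0, 1, 12, 3, 4, 5, 8, 7, 2, 9, 10, 11, 6] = (2 12 6 8)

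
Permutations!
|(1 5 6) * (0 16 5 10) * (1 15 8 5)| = 4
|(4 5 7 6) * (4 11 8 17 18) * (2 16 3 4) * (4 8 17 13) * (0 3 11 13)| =15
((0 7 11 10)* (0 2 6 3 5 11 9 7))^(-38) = (2 11 3)(5 6 10)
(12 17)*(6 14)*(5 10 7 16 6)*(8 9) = (5 10 7 16 6 14)(8 9)(12 17) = [0, 1, 2, 3, 4, 10, 14, 16, 9, 8, 7, 11, 17, 13, 5, 15, 6, 12]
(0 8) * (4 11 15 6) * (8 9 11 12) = [9, 1, 2, 3, 12, 5, 4, 7, 0, 11, 10, 15, 8, 13, 14, 6] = (0 9 11 15 6 4 12 8)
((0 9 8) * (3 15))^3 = (3 15)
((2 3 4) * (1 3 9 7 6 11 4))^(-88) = (2 7 11)(4 9 6)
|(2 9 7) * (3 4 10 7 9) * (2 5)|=|(2 3 4 10 7 5)|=6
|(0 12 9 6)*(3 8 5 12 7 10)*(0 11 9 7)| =6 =|(3 8 5 12 7 10)(6 11 9)|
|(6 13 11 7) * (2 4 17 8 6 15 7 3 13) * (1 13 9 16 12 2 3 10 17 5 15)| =16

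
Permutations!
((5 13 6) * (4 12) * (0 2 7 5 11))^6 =(0 11 6 13 5 7 2)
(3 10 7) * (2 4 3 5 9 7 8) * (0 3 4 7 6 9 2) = [3, 1, 7, 10, 4, 2, 9, 5, 0, 6, 8] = (0 3 10 8)(2 7 5)(6 9)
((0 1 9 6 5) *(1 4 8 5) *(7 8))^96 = ((0 4 7 8 5)(1 9 6))^96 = (9)(0 4 7 8 5)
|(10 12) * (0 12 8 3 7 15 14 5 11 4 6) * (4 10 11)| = 12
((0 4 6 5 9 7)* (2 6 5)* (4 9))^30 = ((0 9 7)(2 6)(4 5))^30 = (9)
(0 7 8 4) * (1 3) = (0 7 8 4)(1 3) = [7, 3, 2, 1, 0, 5, 6, 8, 4]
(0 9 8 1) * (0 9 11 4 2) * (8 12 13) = [11, 9, 0, 3, 2, 5, 6, 7, 1, 12, 10, 4, 13, 8] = (0 11 4 2)(1 9 12 13 8)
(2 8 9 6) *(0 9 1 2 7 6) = (0 9)(1 2 8)(6 7) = [9, 2, 8, 3, 4, 5, 7, 6, 1, 0]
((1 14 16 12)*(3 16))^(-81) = (1 12 16 3 14)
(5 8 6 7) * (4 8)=[0, 1, 2, 3, 8, 4, 7, 5, 6]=(4 8 6 7 5)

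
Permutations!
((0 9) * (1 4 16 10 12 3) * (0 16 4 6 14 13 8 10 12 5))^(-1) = (0 5 10 8 13 14 6 1 3 12 16 9)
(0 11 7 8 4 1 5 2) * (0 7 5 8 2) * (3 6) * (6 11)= (0 6 3 11 5)(1 8 4)(2 7)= [6, 8, 7, 11, 1, 0, 3, 2, 4, 9, 10, 5]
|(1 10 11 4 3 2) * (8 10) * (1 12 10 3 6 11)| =|(1 8 3 2 12 10)(4 6 11)| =6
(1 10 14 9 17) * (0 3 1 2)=(0 3 1 10 14 9 17 2)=[3, 10, 0, 1, 4, 5, 6, 7, 8, 17, 14, 11, 12, 13, 9, 15, 16, 2]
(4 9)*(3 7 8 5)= (3 7 8 5)(4 9)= [0, 1, 2, 7, 9, 3, 6, 8, 5, 4]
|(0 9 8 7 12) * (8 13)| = |(0 9 13 8 7 12)| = 6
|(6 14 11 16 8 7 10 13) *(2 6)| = |(2 6 14 11 16 8 7 10 13)| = 9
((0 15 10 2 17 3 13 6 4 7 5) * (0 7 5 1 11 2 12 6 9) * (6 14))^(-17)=((0 15 10 12 14 6 4 5 7 1 11 2 17 3 13 9))^(-17)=(0 9 13 3 17 2 11 1 7 5 4 6 14 12 10 15)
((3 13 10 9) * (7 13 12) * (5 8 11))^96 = ((3 12 7 13 10 9)(5 8 11))^96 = (13)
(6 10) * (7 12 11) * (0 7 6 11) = [7, 1, 2, 3, 4, 5, 10, 12, 8, 9, 11, 6, 0] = (0 7 12)(6 10 11)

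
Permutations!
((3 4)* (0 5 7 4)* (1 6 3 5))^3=(7)(0 3 6 1)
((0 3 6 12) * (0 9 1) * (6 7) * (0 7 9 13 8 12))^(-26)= ((0 3 9 1 7 6)(8 12 13))^(-26)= (0 7 9)(1 3 6)(8 12 13)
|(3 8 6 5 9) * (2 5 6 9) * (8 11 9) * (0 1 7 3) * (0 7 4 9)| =|(0 1 4 9 7 3 11)(2 5)| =14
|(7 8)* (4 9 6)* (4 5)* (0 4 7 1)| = 8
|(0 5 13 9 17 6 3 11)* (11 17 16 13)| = 3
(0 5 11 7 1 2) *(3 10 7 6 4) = (0 5 11 6 4 3 10 7 1 2) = [5, 2, 0, 10, 3, 11, 4, 1, 8, 9, 7, 6]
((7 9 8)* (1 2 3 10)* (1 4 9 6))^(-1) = ((1 2 3 10 4 9 8 7 6))^(-1) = (1 6 7 8 9 4 10 3 2)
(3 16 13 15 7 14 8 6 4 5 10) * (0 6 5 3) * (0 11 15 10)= (0 6 4 3 16 13 10 11 15 7 14 8 5)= [6, 1, 2, 16, 3, 0, 4, 14, 5, 9, 11, 15, 12, 10, 8, 7, 13]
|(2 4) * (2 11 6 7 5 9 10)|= 8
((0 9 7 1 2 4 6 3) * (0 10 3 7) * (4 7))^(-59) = (0 9)(1 2 7)(3 10)(4 6)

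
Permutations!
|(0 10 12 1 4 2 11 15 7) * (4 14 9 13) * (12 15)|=|(0 10 15 7)(1 14 9 13 4 2 11 12)|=8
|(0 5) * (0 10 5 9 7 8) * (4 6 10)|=4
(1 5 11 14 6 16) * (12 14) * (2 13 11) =(1 5 2 13 11 12 14 6 16) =[0, 5, 13, 3, 4, 2, 16, 7, 8, 9, 10, 12, 14, 11, 6, 15, 1]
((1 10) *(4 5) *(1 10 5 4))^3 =(10)(1 5)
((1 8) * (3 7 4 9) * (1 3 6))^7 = (9)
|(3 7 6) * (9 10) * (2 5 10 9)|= |(2 5 10)(3 7 6)|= 3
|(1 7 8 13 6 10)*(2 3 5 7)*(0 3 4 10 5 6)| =28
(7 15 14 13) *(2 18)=(2 18)(7 15 14 13)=[0, 1, 18, 3, 4, 5, 6, 15, 8, 9, 10, 11, 12, 7, 13, 14, 16, 17, 2]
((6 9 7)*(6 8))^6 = ((6 9 7 8))^6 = (6 7)(8 9)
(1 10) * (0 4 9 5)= (0 4 9 5)(1 10)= [4, 10, 2, 3, 9, 0, 6, 7, 8, 5, 1]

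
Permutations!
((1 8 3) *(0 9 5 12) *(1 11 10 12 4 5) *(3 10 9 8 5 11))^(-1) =(0 12 10 8)(1 9 11 4 5)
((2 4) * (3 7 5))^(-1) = ((2 4)(3 7 5))^(-1) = (2 4)(3 5 7)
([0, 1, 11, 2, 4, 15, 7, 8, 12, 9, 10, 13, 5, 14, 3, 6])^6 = (15)(2 11 13 14 3)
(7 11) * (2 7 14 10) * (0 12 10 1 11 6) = (0 12 10 2 7 6)(1 11 14) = [12, 11, 7, 3, 4, 5, 0, 6, 8, 9, 2, 14, 10, 13, 1]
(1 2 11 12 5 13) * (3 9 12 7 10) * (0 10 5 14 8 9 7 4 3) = [10, 2, 11, 7, 3, 13, 6, 5, 9, 12, 0, 4, 14, 1, 8] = (0 10)(1 2 11 4 3 7 5 13)(8 9 12 14)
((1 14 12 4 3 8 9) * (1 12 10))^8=((1 14 10)(3 8 9 12 4))^8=(1 10 14)(3 12 8 4 9)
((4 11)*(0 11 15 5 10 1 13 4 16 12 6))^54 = (0 6 12 16 11)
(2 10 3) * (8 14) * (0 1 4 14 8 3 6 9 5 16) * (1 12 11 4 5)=(0 12 11 4 14 3 2 10 6 9 1 5 16)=[12, 5, 10, 2, 14, 16, 9, 7, 8, 1, 6, 4, 11, 13, 3, 15, 0]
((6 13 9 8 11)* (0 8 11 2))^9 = ((0 8 2)(6 13 9 11))^9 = (6 13 9 11)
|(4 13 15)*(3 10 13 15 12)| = |(3 10 13 12)(4 15)| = 4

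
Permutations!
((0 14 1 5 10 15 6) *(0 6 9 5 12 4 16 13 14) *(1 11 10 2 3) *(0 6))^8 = ((0 6)(1 12 4 16 13 14 11 10 15 9 5 2 3))^8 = (1 15 16 2 11 12 9 13 3 10 4 5 14)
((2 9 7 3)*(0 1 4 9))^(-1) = (0 2 3 7 9 4 1)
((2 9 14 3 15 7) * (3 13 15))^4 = ((2 9 14 13 15 7))^4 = (2 15 14)(7 13 9)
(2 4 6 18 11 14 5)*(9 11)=(2 4 6 18 9 11 14 5)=[0, 1, 4, 3, 6, 2, 18, 7, 8, 11, 10, 14, 12, 13, 5, 15, 16, 17, 9]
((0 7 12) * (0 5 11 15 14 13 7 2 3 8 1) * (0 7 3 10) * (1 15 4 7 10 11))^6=(0 5 4)(1 7 2)(3 8 15 14 13)(10 12 11)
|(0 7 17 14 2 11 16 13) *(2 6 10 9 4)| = 12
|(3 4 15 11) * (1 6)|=4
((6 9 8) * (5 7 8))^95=((5 7 8 6 9))^95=(9)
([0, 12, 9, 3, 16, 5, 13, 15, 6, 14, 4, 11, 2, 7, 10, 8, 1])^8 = (16)(6 15 13 8 7)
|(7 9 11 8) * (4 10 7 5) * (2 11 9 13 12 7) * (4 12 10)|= 8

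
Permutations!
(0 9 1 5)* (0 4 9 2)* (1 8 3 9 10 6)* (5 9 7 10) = (0 2)(1 9 8 3 7 10 6)(4 5) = [2, 9, 0, 7, 5, 4, 1, 10, 3, 8, 6]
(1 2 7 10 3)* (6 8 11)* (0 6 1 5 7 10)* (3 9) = (0 6 8 11 1 2 10 9 3 5 7) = [6, 2, 10, 5, 4, 7, 8, 0, 11, 3, 9, 1]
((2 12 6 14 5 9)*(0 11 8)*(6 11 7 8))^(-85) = (0 8 7)(2 9 5 14 6 11 12)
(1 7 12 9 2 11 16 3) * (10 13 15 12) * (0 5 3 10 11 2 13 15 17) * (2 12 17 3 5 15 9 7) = (0 15 17)(1 2 12 7 11 16 10 9 13 3) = [15, 2, 12, 1, 4, 5, 6, 11, 8, 13, 9, 16, 7, 3, 14, 17, 10, 0]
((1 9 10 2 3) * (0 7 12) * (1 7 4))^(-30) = (0 3 9)(1 12 2)(4 7 10)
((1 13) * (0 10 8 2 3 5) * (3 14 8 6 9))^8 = (0 6 3)(2 8 14)(5 10 9)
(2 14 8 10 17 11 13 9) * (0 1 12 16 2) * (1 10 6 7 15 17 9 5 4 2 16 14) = (0 10 9)(1 12 14 8 6 7 15 17 11 13 5 4 2) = [10, 12, 1, 3, 2, 4, 7, 15, 6, 0, 9, 13, 14, 5, 8, 17, 16, 11]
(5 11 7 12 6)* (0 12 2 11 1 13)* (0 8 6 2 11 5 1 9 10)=(0 12 2 5 9 10)(1 13 8 6)(7 11)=[12, 13, 5, 3, 4, 9, 1, 11, 6, 10, 0, 7, 2, 8]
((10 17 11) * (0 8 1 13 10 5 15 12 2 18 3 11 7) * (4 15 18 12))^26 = ((0 8 1 13 10 17 7)(2 12)(3 11 5 18)(4 15))^26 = (0 17 13 8 7 10 1)(3 5)(11 18)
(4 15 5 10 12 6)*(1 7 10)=(1 7 10 12 6 4 15 5)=[0, 7, 2, 3, 15, 1, 4, 10, 8, 9, 12, 11, 6, 13, 14, 5]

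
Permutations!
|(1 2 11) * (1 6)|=4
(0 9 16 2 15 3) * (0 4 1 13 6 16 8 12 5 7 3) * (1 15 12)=(0 9 8 1 13 6 16 2 12 5 7 3 4 15)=[9, 13, 12, 4, 15, 7, 16, 3, 1, 8, 10, 11, 5, 6, 14, 0, 2]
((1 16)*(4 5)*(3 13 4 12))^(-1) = (1 16)(3 12 5 4 13)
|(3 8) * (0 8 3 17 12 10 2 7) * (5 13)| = 14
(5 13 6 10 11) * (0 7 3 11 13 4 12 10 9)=(0 7 3 11 5 4 12 10 13 6 9)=[7, 1, 2, 11, 12, 4, 9, 3, 8, 0, 13, 5, 10, 6]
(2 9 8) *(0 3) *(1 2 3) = (0 1 2 9 8 3) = [1, 2, 9, 0, 4, 5, 6, 7, 3, 8]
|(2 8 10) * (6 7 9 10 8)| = 5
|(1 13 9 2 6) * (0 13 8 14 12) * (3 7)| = 18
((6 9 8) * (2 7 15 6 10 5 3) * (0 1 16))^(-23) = ((0 1 16)(2 7 15 6 9 8 10 5 3))^(-23) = (0 1 16)(2 9 3 6 5 15 10 7 8)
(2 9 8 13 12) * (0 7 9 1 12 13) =[7, 12, 1, 3, 4, 5, 6, 9, 0, 8, 10, 11, 2, 13] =(13)(0 7 9 8)(1 12 2)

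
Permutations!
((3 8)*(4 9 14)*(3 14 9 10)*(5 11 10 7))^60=((3 8 14 4 7 5 11 10))^60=(3 7)(4 10)(5 8)(11 14)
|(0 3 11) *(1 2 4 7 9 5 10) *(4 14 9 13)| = |(0 3 11)(1 2 14 9 5 10)(4 7 13)| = 6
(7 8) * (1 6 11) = (1 6 11)(7 8) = [0, 6, 2, 3, 4, 5, 11, 8, 7, 9, 10, 1]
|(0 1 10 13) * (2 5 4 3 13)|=|(0 1 10 2 5 4 3 13)|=8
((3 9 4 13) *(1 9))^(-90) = ((1 9 4 13 3))^(-90) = (13)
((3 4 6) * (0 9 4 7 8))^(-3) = ((0 9 4 6 3 7 8))^(-3) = (0 3 9 7 4 8 6)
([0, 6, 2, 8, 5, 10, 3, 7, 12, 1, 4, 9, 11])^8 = [0, 6, 2, 8, 10, 4, 3, 7, 12, 1, 5, 9, 11]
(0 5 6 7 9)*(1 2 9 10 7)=(0 5 6 1 2 9)(7 10)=[5, 2, 9, 3, 4, 6, 1, 10, 8, 0, 7]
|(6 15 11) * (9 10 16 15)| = 6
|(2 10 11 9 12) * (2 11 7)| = 3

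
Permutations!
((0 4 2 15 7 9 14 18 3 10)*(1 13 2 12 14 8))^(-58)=((0 4 12 14 18 3 10)(1 13 2 15 7 9 8))^(-58)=(0 3 14 4 10 18 12)(1 9 15 13 8 7 2)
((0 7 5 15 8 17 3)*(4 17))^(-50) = ((0 7 5 15 8 4 17 3))^(-50) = (0 17 8 5)(3 4 15 7)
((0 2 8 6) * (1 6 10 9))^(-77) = (10) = ((0 2 8 10 9 1 6))^(-77)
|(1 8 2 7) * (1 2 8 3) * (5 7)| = 6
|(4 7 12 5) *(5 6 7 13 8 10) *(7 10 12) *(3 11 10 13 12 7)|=10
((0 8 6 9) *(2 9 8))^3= (9)(6 8)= ((0 2 9)(6 8))^3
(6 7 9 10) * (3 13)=(3 13)(6 7 9 10)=[0, 1, 2, 13, 4, 5, 7, 9, 8, 10, 6, 11, 12, 3]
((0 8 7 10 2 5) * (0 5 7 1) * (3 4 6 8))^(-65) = ((0 3 4 6 8 1)(2 7 10))^(-65) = (0 3 4 6 8 1)(2 7 10)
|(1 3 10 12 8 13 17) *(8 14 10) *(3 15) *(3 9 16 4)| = |(1 15 9 16 4 3 8 13 17)(10 12 14)| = 9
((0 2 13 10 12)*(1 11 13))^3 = (0 11 12 1 10 2 13)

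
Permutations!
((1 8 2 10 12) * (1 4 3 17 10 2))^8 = ((1 8)(3 17 10 12 4))^8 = (3 12 17 4 10)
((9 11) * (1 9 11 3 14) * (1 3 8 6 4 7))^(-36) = ((1 9 8 6 4 7)(3 14))^(-36) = (14)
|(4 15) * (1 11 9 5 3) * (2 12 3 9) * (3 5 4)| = 9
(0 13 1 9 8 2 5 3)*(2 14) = (0 13 1 9 8 14 2 5 3) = [13, 9, 5, 0, 4, 3, 6, 7, 14, 8, 10, 11, 12, 1, 2]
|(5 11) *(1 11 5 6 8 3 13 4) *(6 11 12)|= |(1 12 6 8 3 13 4)|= 7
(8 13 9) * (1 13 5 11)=(1 13 9 8 5 11)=[0, 13, 2, 3, 4, 11, 6, 7, 5, 8, 10, 1, 12, 9]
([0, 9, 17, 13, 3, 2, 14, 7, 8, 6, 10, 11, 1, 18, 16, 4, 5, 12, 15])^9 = (3 4 15 18 13)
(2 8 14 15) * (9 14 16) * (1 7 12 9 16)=[0, 7, 8, 3, 4, 5, 6, 12, 1, 14, 10, 11, 9, 13, 15, 2, 16]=(16)(1 7 12 9 14 15 2 8)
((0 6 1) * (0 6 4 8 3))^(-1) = ((0 4 8 3)(1 6))^(-1) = (0 3 8 4)(1 6)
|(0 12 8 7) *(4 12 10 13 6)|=8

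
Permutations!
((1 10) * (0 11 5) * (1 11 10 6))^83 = (0 5 11 10)(1 6)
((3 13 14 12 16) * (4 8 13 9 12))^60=(16)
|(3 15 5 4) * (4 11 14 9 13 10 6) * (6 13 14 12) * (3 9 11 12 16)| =|(3 15 5 12 6 4 9 14 11 16)(10 13)| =10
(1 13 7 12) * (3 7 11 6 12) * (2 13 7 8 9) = (1 7 3 8 9 2 13 11 6 12) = [0, 7, 13, 8, 4, 5, 12, 3, 9, 2, 10, 6, 1, 11]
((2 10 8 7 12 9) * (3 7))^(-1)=(2 9 12 7 3 8 10)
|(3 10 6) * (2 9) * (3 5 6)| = |(2 9)(3 10)(5 6)| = 2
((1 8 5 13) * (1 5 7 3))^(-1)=(1 3 7 8)(5 13)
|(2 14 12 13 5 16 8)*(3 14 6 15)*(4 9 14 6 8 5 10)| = |(2 8)(3 6 15)(4 9 14 12 13 10)(5 16)| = 6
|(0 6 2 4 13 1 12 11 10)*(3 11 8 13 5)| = 8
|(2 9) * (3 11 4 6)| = 4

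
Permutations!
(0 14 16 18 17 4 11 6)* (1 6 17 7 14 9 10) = (0 9 10 1 6)(4 11 17)(7 14 16 18) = [9, 6, 2, 3, 11, 5, 0, 14, 8, 10, 1, 17, 12, 13, 16, 15, 18, 4, 7]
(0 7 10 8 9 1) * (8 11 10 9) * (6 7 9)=(0 9 1)(6 7)(10 11)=[9, 0, 2, 3, 4, 5, 7, 6, 8, 1, 11, 10]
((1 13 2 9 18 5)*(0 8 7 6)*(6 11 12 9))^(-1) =((0 8 7 11 12 9 18 5 1 13 2 6))^(-1) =(0 6 2 13 1 5 18 9 12 11 7 8)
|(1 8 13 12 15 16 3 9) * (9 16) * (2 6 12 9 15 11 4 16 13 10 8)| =|(1 2 6 12 11 4 16 3 13 9)(8 10)| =10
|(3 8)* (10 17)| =|(3 8)(10 17)| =2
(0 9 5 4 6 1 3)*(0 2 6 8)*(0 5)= (0 9)(1 3 2 6)(4 8 5)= [9, 3, 6, 2, 8, 4, 1, 7, 5, 0]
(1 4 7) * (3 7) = (1 4 3 7) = [0, 4, 2, 7, 3, 5, 6, 1]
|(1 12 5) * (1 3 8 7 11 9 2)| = |(1 12 5 3 8 7 11 9 2)| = 9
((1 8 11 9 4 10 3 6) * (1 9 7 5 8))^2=((3 6 9 4 10)(5 8 11 7))^2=(3 9 10 6 4)(5 11)(7 8)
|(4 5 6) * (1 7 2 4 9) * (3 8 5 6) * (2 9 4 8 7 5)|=|(1 5 3 7 9)(2 8)(4 6)|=10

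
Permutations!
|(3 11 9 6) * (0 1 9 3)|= 4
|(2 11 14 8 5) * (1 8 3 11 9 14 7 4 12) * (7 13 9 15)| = |(1 8 5 2 15 7 4 12)(3 11 13 9 14)| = 40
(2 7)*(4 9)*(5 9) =(2 7)(4 5 9) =[0, 1, 7, 3, 5, 9, 6, 2, 8, 4]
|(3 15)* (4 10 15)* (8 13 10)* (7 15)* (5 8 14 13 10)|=|(3 4 14 13 5 8 10 7 15)|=9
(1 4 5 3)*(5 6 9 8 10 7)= [0, 4, 2, 1, 6, 3, 9, 5, 10, 8, 7]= (1 4 6 9 8 10 7 5 3)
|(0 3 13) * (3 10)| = |(0 10 3 13)| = 4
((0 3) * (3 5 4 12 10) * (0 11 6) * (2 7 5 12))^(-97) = ((0 12 10 3 11 6)(2 7 5 4))^(-97) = (0 6 11 3 10 12)(2 4 5 7)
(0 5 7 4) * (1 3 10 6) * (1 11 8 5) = (0 1 3 10 6 11 8 5 7 4) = [1, 3, 2, 10, 0, 7, 11, 4, 5, 9, 6, 8]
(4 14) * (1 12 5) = (1 12 5)(4 14) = [0, 12, 2, 3, 14, 1, 6, 7, 8, 9, 10, 11, 5, 13, 4]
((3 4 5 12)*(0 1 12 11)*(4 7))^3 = ((0 1 12 3 7 4 5 11))^3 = (0 3 5 1 7 11 12 4)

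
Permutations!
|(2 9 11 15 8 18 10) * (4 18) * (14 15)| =|(2 9 11 14 15 8 4 18 10)| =9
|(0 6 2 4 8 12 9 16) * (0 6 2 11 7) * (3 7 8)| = 30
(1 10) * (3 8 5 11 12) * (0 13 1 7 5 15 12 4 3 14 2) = (0 13 1 10 7 5 11 4 3 8 15 12 14 2) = [13, 10, 0, 8, 3, 11, 6, 5, 15, 9, 7, 4, 14, 1, 2, 12]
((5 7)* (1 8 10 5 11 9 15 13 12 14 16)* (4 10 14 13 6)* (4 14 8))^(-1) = ((1 4 10 5 7 11 9 15 6 14 16)(12 13))^(-1) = (1 16 14 6 15 9 11 7 5 10 4)(12 13)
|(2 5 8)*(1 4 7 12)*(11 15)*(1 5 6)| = 8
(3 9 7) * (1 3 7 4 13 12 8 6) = (1 3 9 4 13 12 8 6) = [0, 3, 2, 9, 13, 5, 1, 7, 6, 4, 10, 11, 8, 12]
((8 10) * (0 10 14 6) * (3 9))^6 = ((0 10 8 14 6)(3 9))^6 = (0 10 8 14 6)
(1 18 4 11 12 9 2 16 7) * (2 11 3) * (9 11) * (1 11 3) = (1 18 4)(2 16 7 11 12 3) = [0, 18, 16, 2, 1, 5, 6, 11, 8, 9, 10, 12, 3, 13, 14, 15, 7, 17, 4]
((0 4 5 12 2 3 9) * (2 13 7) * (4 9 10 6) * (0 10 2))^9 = ((0 9 10 6 4 5 12 13 7)(2 3))^9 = (13)(2 3)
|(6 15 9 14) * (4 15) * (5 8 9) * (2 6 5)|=|(2 6 4 15)(5 8 9 14)|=4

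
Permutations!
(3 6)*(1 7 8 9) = [0, 7, 2, 6, 4, 5, 3, 8, 9, 1] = (1 7 8 9)(3 6)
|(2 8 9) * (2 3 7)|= 5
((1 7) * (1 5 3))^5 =(1 7 5 3)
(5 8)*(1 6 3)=(1 6 3)(5 8)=[0, 6, 2, 1, 4, 8, 3, 7, 5]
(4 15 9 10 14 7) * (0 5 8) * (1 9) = (0 5 8)(1 9 10 14 7 4 15) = [5, 9, 2, 3, 15, 8, 6, 4, 0, 10, 14, 11, 12, 13, 7, 1]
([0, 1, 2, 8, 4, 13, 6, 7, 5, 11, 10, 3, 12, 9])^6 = (13)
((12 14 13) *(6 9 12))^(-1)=(6 13 14 12 9)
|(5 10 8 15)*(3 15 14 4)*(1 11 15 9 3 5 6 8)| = |(1 11 15 6 8 14 4 5 10)(3 9)| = 18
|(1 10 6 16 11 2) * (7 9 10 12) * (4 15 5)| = 9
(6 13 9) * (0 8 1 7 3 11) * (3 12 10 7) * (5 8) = (0 5 8 1 3 11)(6 13 9)(7 12 10) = [5, 3, 2, 11, 4, 8, 13, 12, 1, 6, 7, 0, 10, 9]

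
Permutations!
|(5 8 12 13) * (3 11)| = |(3 11)(5 8 12 13)| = 4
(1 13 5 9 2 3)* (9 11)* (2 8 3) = [0, 13, 2, 1, 4, 11, 6, 7, 3, 8, 10, 9, 12, 5] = (1 13 5 11 9 8 3)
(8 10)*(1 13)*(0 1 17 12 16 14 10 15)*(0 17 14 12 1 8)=(0 8 15 17 1 13 14 10)(12 16)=[8, 13, 2, 3, 4, 5, 6, 7, 15, 9, 0, 11, 16, 14, 10, 17, 12, 1]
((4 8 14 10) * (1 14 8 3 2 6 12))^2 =(1 10 3 6)(2 12 14 4)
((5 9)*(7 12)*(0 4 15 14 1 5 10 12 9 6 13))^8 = (15)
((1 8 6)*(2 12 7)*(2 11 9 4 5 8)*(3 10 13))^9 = (13)(1 6 8 5 4 9 11 7 12 2)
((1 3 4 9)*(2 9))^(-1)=(1 9 2 4 3)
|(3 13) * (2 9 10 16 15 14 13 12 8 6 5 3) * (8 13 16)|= |(2 9 10 8 6 5 3 12 13)(14 16 15)|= 9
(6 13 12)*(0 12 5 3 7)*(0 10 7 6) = (0 12)(3 6 13 5)(7 10) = [12, 1, 2, 6, 4, 3, 13, 10, 8, 9, 7, 11, 0, 5]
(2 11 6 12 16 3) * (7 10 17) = (2 11 6 12 16 3)(7 10 17) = [0, 1, 11, 2, 4, 5, 12, 10, 8, 9, 17, 6, 16, 13, 14, 15, 3, 7]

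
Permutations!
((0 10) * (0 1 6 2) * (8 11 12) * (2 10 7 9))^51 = ((0 7 9 2)(1 6 10)(8 11 12))^51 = (12)(0 2 9 7)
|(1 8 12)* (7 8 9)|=|(1 9 7 8 12)|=5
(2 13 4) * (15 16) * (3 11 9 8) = (2 13 4)(3 11 9 8)(15 16) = [0, 1, 13, 11, 2, 5, 6, 7, 3, 8, 10, 9, 12, 4, 14, 16, 15]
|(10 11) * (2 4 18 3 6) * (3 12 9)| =14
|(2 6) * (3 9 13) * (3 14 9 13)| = 4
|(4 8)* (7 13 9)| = |(4 8)(7 13 9)| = 6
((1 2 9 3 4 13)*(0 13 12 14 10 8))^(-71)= ((0 13 1 2 9 3 4 12 14 10 8))^(-71)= (0 4 13 12 1 14 2 10 9 8 3)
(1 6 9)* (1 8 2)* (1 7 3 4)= [0, 6, 7, 4, 1, 5, 9, 3, 2, 8]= (1 6 9 8 2 7 3 4)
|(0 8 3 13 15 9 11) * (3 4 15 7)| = |(0 8 4 15 9 11)(3 13 7)| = 6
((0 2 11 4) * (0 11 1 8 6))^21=(0 2 1 8 6)(4 11)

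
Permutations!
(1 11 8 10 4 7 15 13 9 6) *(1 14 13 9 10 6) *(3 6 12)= (1 11 8 12 3 6 14 13 10 4 7 15 9)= [0, 11, 2, 6, 7, 5, 14, 15, 12, 1, 4, 8, 3, 10, 13, 9]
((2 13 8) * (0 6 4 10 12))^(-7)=((0 6 4 10 12)(2 13 8))^(-7)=(0 10 6 12 4)(2 8 13)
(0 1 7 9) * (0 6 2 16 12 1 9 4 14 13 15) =(0 9 6 2 16 12 1 7 4 14 13 15) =[9, 7, 16, 3, 14, 5, 2, 4, 8, 6, 10, 11, 1, 15, 13, 0, 12]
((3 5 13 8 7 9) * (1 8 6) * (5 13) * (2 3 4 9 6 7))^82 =(1 7 3 8 6 13 2)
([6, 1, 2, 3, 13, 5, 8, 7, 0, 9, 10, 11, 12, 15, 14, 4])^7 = [6, 1, 2, 3, 13, 5, 8, 7, 0, 9, 10, 11, 12, 15, 14, 4]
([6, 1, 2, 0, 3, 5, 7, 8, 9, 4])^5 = (0 4 8 6 3 9 7)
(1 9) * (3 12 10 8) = [0, 9, 2, 12, 4, 5, 6, 7, 3, 1, 8, 11, 10] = (1 9)(3 12 10 8)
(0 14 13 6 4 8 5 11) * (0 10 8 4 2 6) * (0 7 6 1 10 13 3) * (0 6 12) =[14, 10, 1, 6, 4, 11, 2, 12, 5, 9, 8, 13, 0, 7, 3] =(0 14 3 6 2 1 10 8 5 11 13 7 12)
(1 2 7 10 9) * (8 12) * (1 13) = (1 2 7 10 9 13)(8 12) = [0, 2, 7, 3, 4, 5, 6, 10, 12, 13, 9, 11, 8, 1]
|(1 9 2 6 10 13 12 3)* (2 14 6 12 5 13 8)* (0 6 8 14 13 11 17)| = 14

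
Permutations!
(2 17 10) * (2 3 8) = (2 17 10 3 8) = [0, 1, 17, 8, 4, 5, 6, 7, 2, 9, 3, 11, 12, 13, 14, 15, 16, 10]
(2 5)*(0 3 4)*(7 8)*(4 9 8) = (0 3 9 8 7 4)(2 5) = [3, 1, 5, 9, 0, 2, 6, 4, 7, 8]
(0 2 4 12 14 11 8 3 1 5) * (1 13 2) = (0 1 5)(2 4 12 14 11 8 3 13) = [1, 5, 4, 13, 12, 0, 6, 7, 3, 9, 10, 8, 14, 2, 11]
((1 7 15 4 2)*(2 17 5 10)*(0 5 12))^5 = (0 7)(1 12)(2 17)(4 10)(5 15)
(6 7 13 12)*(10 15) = (6 7 13 12)(10 15) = [0, 1, 2, 3, 4, 5, 7, 13, 8, 9, 15, 11, 6, 12, 14, 10]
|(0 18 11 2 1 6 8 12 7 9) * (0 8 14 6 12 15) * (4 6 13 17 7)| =|(0 18 11 2 1 12 4 6 14 13 17 7 9 8 15)| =15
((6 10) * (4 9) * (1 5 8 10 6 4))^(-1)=(1 9 4 10 8 5)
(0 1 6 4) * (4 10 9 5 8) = (0 1 6 10 9 5 8 4) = [1, 6, 2, 3, 0, 8, 10, 7, 4, 5, 9]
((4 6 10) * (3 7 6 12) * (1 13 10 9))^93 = (1 4 7)(3 9 10)(6 13 12)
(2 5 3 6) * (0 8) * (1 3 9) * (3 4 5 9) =(0 8)(1 4 5 3 6 2 9) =[8, 4, 9, 6, 5, 3, 2, 7, 0, 1]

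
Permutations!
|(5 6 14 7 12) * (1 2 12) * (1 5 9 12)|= |(1 2)(5 6 14 7)(9 12)|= 4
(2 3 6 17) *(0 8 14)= [8, 1, 3, 6, 4, 5, 17, 7, 14, 9, 10, 11, 12, 13, 0, 15, 16, 2]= (0 8 14)(2 3 6 17)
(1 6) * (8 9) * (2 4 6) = [0, 2, 4, 3, 6, 5, 1, 7, 9, 8] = (1 2 4 6)(8 9)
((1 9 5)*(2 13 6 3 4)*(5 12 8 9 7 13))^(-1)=((1 7 13 6 3 4 2 5)(8 9 12))^(-1)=(1 5 2 4 3 6 13 7)(8 12 9)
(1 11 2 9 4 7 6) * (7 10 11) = (1 7 6)(2 9 4 10 11) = [0, 7, 9, 3, 10, 5, 1, 6, 8, 4, 11, 2]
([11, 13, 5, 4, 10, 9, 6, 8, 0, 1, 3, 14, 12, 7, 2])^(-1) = [8, 9, 14, 10, 3, 2, 6, 13, 7, 5, 4, 0, 12, 1, 11]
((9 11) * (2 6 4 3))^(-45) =(2 3 4 6)(9 11)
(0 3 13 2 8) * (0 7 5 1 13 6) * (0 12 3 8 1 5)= (0 8 7)(1 13 2)(3 6 12)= [8, 13, 1, 6, 4, 5, 12, 0, 7, 9, 10, 11, 3, 2]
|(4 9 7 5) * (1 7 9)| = |(9)(1 7 5 4)| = 4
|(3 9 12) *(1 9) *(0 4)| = |(0 4)(1 9 12 3)| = 4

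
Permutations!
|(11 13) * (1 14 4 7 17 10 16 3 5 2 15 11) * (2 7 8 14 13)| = 6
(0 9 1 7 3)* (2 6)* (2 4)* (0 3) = [9, 7, 6, 3, 2, 5, 4, 0, 8, 1] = (0 9 1 7)(2 6 4)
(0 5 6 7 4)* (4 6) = (0 5 4)(6 7) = [5, 1, 2, 3, 0, 4, 7, 6]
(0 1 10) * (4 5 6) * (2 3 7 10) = [1, 2, 3, 7, 5, 6, 4, 10, 8, 9, 0] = (0 1 2 3 7 10)(4 5 6)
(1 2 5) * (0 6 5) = (0 6 5 1 2) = [6, 2, 0, 3, 4, 1, 5]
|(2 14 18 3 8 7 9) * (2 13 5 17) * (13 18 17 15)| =15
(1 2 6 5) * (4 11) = [0, 2, 6, 3, 11, 1, 5, 7, 8, 9, 10, 4] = (1 2 6 5)(4 11)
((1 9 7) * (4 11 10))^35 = (1 7 9)(4 10 11)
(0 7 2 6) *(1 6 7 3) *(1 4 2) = [3, 6, 7, 4, 2, 5, 0, 1] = (0 3 4 2 7 1 6)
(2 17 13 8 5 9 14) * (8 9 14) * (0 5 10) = (0 5 14 2 17 13 9 8 10) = [5, 1, 17, 3, 4, 14, 6, 7, 10, 8, 0, 11, 12, 9, 2, 15, 16, 13]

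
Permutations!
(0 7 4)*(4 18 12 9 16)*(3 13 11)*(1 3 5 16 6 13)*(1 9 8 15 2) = (0 7 18 12 8 15 2 1 3 9 6 13 11 5 16 4) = [7, 3, 1, 9, 0, 16, 13, 18, 15, 6, 10, 5, 8, 11, 14, 2, 4, 17, 12]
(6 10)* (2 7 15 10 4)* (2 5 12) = (2 7 15 10 6 4 5 12) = [0, 1, 7, 3, 5, 12, 4, 15, 8, 9, 6, 11, 2, 13, 14, 10]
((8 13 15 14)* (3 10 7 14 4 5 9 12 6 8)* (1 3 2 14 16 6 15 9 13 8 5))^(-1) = ((1 3 10 7 16 6 5 13 9 12 15 4)(2 14))^(-1) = (1 4 15 12 9 13 5 6 16 7 10 3)(2 14)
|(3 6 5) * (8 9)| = 6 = |(3 6 5)(8 9)|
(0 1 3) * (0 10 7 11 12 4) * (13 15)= (0 1 3 10 7 11 12 4)(13 15)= [1, 3, 2, 10, 0, 5, 6, 11, 8, 9, 7, 12, 4, 15, 14, 13]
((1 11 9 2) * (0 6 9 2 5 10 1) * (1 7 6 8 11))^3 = (0 2 11 8)(5 6 10 9 7)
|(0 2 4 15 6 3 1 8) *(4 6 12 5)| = 12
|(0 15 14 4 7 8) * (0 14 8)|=6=|(0 15 8 14 4 7)|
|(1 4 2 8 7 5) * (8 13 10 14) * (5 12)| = |(1 4 2 13 10 14 8 7 12 5)| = 10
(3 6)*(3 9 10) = (3 6 9 10) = [0, 1, 2, 6, 4, 5, 9, 7, 8, 10, 3]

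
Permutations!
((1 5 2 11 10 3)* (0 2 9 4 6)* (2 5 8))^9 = (0 6 4 9 5)(1 11)(2 3)(8 10)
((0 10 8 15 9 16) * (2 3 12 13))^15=(0 15)(2 13 12 3)(8 16)(9 10)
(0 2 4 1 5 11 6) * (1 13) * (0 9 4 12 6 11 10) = (0 2 12 6 9 4 13 1 5 10) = [2, 5, 12, 3, 13, 10, 9, 7, 8, 4, 0, 11, 6, 1]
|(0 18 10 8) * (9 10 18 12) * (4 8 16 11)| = |(18)(0 12 9 10 16 11 4 8)| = 8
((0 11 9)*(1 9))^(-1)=(0 9 1 11)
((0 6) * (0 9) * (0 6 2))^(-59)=(0 2)(6 9)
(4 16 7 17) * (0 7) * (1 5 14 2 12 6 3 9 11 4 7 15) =[15, 5, 12, 9, 16, 14, 3, 17, 8, 11, 10, 4, 6, 13, 2, 1, 0, 7] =(0 15 1 5 14 2 12 6 3 9 11 4 16)(7 17)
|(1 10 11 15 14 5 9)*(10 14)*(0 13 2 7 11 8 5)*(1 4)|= 13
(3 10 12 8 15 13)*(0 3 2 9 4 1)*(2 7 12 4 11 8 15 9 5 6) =[3, 0, 5, 10, 1, 6, 2, 12, 9, 11, 4, 8, 15, 7, 14, 13] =(0 3 10 4 1)(2 5 6)(7 12 15 13)(8 9 11)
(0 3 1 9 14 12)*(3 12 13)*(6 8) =(0 12)(1 9 14 13 3)(6 8) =[12, 9, 2, 1, 4, 5, 8, 7, 6, 14, 10, 11, 0, 3, 13]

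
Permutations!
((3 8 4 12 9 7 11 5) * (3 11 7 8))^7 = ((4 12 9 8)(5 11))^7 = (4 8 9 12)(5 11)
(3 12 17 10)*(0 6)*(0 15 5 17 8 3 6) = (3 12 8)(5 17 10 6 15) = [0, 1, 2, 12, 4, 17, 15, 7, 3, 9, 6, 11, 8, 13, 14, 5, 16, 10]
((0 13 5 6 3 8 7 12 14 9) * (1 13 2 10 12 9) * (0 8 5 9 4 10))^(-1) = (0 2)(1 14 12 10 4 7 8 9 13)(3 6 5)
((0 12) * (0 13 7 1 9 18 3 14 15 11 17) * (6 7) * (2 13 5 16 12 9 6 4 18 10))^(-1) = (0 17 11 15 14 3 18 4 13 2 10 9)(1 7 6)(5 12 16)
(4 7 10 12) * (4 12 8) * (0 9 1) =[9, 0, 2, 3, 7, 5, 6, 10, 4, 1, 8, 11, 12] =(12)(0 9 1)(4 7 10 8)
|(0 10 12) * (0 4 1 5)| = 6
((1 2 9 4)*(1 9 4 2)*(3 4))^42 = (2 4)(3 9)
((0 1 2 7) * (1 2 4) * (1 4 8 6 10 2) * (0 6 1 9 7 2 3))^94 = (0 10 7)(3 6 9)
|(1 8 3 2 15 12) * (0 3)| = |(0 3 2 15 12 1 8)| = 7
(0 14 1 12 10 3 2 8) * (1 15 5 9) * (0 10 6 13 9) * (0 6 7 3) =(0 14 15 5 6 13 9 1 12 7 3 2 8 10) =[14, 12, 8, 2, 4, 6, 13, 3, 10, 1, 0, 11, 7, 9, 15, 5]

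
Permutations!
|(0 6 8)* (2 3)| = |(0 6 8)(2 3)| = 6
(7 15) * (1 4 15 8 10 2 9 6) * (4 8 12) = (1 8 10 2 9 6)(4 15 7 12) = [0, 8, 9, 3, 15, 5, 1, 12, 10, 6, 2, 11, 4, 13, 14, 7]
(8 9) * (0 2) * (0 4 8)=(0 2 4 8 9)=[2, 1, 4, 3, 8, 5, 6, 7, 9, 0]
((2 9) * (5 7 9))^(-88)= (9)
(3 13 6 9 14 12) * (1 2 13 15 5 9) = (1 2 13 6)(3 15 5 9 14 12) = [0, 2, 13, 15, 4, 9, 1, 7, 8, 14, 10, 11, 3, 6, 12, 5]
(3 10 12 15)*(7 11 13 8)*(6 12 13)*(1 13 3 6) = [0, 13, 2, 10, 4, 5, 12, 11, 7, 9, 3, 1, 15, 8, 14, 6] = (1 13 8 7 11)(3 10)(6 12 15)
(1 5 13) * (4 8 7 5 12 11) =[0, 12, 2, 3, 8, 13, 6, 5, 7, 9, 10, 4, 11, 1] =(1 12 11 4 8 7 5 13)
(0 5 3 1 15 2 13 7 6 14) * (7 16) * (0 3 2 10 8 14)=(0 5 2 13 16 7 6)(1 15 10 8 14 3)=[5, 15, 13, 1, 4, 2, 0, 6, 14, 9, 8, 11, 12, 16, 3, 10, 7]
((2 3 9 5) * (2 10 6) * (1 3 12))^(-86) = ((1 3 9 5 10 6 2 12))^(-86) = (1 9 10 2)(3 5 6 12)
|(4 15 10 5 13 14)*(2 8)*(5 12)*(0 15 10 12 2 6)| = 11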